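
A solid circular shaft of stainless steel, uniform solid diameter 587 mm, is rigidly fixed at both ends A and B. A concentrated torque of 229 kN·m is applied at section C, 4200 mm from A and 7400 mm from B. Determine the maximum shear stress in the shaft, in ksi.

With uniform GJ and both ends fixed, compatibility θ_AC = θ_CB gives T_A·a = T_B·b, together with T_A + T_B = T₀.
T_A = T₀·b/(a+b) = 229000·7400/11600 = 146100 N·m; T_B = 82910 N·m.
τ in each portion: τ_AC = 3.68×10^6 Pa, τ_CB = 2.09×10^6 Pa; maximum is in AC.
τ_max = T_AC·r/J = 146100·0.293/0.0117 = 3.678×10^6 Pa.

0.534 ksi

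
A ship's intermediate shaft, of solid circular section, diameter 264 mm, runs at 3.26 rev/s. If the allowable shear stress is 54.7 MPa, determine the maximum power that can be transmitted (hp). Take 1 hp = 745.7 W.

5430 hp

J = πd⁴/32 = π(0.264)⁴/32 = 4.769×10^-4 m⁴.
T_max = τ_allow·J/r = 5.47×10^7 × 4.769×10^-4 / 0.132 = 197600 N·m.
ω = 2π·3.26 = 20.48 rad/s, so P_max = T_max·ω = 4.048×10^6 W.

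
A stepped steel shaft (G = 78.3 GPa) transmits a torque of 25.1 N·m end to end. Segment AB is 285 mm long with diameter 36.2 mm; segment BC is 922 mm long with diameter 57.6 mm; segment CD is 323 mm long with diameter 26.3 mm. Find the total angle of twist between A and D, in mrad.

J_AB = π(0.0362)⁴/32 = 1.69×10^-7 m⁴; J_BC = π(0.0576)⁴/32 = 1.08×10^-6 m⁴; J_CD = π(0.0263)⁴/32 = 4.70×10^-8 m⁴.
θ = (T/G)·Σ L_i/J_i = (25.10/78.3×10⁹)·(0.285/1.69×10^-7 + 0.922/1.08×10^-6 + 0.323/4.70×10^-8) = 3.020×10^-3 rad.

3.02 mrad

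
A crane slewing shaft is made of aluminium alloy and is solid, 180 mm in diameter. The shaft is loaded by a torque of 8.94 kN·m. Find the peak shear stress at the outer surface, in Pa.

J = πd⁴/32 = π(0.180)⁴/32 = 1.031×10^-4 m⁴.
τ_max = T·r/J = 8940 × 0.0900 / 1.031×10^-4 = 7.807×10^6 Pa.

7.81e6 Pa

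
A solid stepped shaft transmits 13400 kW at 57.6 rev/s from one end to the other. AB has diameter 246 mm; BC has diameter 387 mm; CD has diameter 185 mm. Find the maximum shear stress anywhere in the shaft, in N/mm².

29.8 N/mm²

ω = 2π·57.6 = 361.9 rad/s, so T = P/ω = 13400×10³ / 361.9 = 37030 N·m.
Under the same torque, τ_max = 16T/(πd³) is largest where d is smallest — segment CD (d = 185 mm).
τ_max = 16·37030/(π·(0.185)³) = 2.978×10^7 Pa.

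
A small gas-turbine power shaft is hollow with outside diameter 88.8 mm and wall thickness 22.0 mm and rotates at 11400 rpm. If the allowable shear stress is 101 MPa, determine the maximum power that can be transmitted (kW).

J = π(d_o⁴ − d_i⁴)/32 = π(0.0888⁴ − 0.0448⁴)/32 = 5.709×10^-6 m⁴.
T_max = τ_allow·J/r = 1.01×10^8 × 5.709×10^-6 / 0.0444 = 12990 N·m.
ω = 2π·11400/60 = 1194 rad/s, so P_max = T_max·ω = 1.550×10^7 W.

15500 kW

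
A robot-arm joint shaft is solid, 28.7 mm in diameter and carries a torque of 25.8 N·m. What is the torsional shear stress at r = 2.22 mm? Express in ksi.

0.125 ksi

J = πd⁴/32 = π(0.0287)⁴/32 = 6.661×10^-8 m⁴.
Shear stress varies linearly with radius: τ = T·r/J = 25.80 × 0.00222 / 6.661×10^-8 = 8.599×10^5 Pa.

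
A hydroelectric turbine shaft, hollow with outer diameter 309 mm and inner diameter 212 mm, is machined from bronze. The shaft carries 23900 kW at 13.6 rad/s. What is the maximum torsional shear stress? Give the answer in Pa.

ω = 13.6 rad/s, so T = P/ω = 23900×10³ / 13.60 = 1.757e6 N·m.
J = π(d_o⁴ − d_i⁴)/32 = π(0.309⁴ − 0.212⁴)/32 = 6.967×10^-4 m⁴.
τ_max = T·r/J = 1.757e6 × 0.154 / 6.967×10^-4 = 3.897×10^8 Pa.

3.90e8 Pa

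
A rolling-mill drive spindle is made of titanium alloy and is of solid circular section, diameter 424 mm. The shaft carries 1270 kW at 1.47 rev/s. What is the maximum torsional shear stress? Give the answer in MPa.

9.19 MPa

ω = 2π·1.47 = 9.236 rad/s, so T = P/ω = 1270×10³ / 9.236 = 137500 N·m.
J = πd⁴/32 = π(0.424)⁴/32 = 3.173×10^-3 m⁴.
τ_max = T·r/J = 137500 × 0.212 / 3.173×10^-3 = 9.187×10^6 Pa.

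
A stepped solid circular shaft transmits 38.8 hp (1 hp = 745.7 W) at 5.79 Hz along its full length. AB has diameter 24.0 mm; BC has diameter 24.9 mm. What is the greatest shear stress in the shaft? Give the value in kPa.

293000 kPa

ω = 2π·5.79 = 36.38 rad/s, so T = P/ω = 38.8×745.7 / 36.38 = 795.3 N·m.
Under the same torque, τ_max = 16T/(πd³) is largest where d is smallest — segment AB (d = 24.0 mm).
τ_max = 16·795.3/(π·(0.0240)³) = 2.930×10^8 Pa.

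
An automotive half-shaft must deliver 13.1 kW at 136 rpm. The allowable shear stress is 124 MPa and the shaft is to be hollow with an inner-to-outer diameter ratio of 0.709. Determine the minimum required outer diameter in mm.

ω = 2π·136/60 = 14.24 rad/s, so T = P/ω = 13.1×10³ / 14.24 = 919.8 N·m.
For a hollow shaft with d_i/d_o = 0.709: τ_max = 16T/(π d_o³ (1−k⁴)), so d_o = [16T/(π τ_allow (1−k⁴))]^(1/3) = [16·919.8/(π·1.24×10^8·0.7473)]^(1/3) = 0.03698 m.

37.0 mm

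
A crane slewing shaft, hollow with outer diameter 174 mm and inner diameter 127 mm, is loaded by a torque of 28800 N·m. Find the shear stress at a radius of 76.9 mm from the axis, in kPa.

34400 kPa

J = π(d_o⁴ − d_i⁴)/32 = π(0.174⁴ − 0.127⁴)/32 = 6.445×10^-5 m⁴.
Shear stress varies linearly with radius: τ = T·r/J = 28800 × 0.0769 / 6.445×10^-5 = 3.436×10^7 Pa.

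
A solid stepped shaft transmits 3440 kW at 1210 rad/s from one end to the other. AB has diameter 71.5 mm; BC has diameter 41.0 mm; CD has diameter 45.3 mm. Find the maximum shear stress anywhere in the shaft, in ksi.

ω = 1210 rad/s, so T = P/ω = 3440×10³ / 1210 = 2843 N·m.
Under the same torque, τ_max = 16T/(πd³) is largest where d is smallest — segment BC (d = 41.0 mm).
τ_max = 16·2843/(π·(0.0410)³) = 2.101×10^8 Pa.

30.5 ksi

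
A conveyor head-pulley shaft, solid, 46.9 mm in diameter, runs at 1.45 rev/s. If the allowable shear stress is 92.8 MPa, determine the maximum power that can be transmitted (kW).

J = πd⁴/32 = π(0.0469)⁴/32 = 4.750×10^-7 m⁴.
T_max = τ_allow·J/r = 9.28×10^7 × 4.750×10^-7 / 0.0234 = 1880 N·m.
ω = 2π·1.45 = 9.111 rad/s, so P_max = T_max·ω = 1.713×10^4 W.

17.1 kW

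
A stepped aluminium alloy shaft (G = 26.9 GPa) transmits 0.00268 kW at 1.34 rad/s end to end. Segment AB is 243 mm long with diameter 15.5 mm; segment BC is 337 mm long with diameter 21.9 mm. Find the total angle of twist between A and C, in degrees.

0.246°

ω = 1.34 rad/s, so T = P/ω = 0.00268×10³ / 1.340 = 2.000 N·m.
J_AB = π(0.0155)⁴/32 = 5.67×10^-9 m⁴; J_BC = π(0.0219)⁴/32 = 2.26×10^-8 m⁴.
θ = (T/G)·Σ L_i/J_i = (2.000/26.9×10⁹)·(0.243/5.67×10^-9 + 0.337/2.26×10^-8) = 4.298×10^-3 rad.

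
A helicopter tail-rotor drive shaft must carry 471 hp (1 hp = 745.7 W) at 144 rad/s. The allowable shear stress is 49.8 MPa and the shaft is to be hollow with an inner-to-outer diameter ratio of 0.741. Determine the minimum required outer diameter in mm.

ω = 144 rad/s, so T = P/ω = 471×745.7 / 144.0 = 2439 N·m.
For a hollow shaft with d_i/d_o = 0.741: τ_max = 16T/(π d_o³ (1−k⁴)), so d_o = [16T/(π τ_allow (1−k⁴))]^(1/3) = [16·2439/(π·4.98×10^7·0.6985)]^(1/3) = 0.07095 m.

70.9 mm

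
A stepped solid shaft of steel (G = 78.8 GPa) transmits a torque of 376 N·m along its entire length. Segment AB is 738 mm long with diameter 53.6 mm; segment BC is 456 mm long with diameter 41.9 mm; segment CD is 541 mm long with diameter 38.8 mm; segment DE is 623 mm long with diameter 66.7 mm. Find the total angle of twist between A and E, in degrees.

1.41°

J_AB = π(0.0536)⁴/32 = 8.10×10^-7 m⁴; J_BC = π(0.0419)⁴/32 = 3.03×10^-7 m⁴; J_CD = π(0.0388)⁴/32 = 2.22×10^-7 m⁴; J_DE = π(0.0667)⁴/32 = 1.94×10^-6 m⁴.
θ = (T/G)·Σ L_i/J_i = (376.0/78.8×10⁹)·(0.738/8.10×10^-7 + 0.456/3.03×10^-7 + 0.541/2.22×10^-7 + 0.623/1.94×10^-6) = 0.02467 rad.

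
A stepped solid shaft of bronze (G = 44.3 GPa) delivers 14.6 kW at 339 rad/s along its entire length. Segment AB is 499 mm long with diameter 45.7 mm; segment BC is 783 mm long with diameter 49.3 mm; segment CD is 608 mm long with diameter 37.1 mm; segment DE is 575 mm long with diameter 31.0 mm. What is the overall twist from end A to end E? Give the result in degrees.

0.675°

ω = 339 rad/s, so T = P/ω = 14.6×10³ / 339.0 = 43.07 N·m.
J_AB = π(0.0457)⁴/32 = 4.28×10^-7 m⁴; J_BC = π(0.0493)⁴/32 = 5.80×10^-7 m⁴; J_CD = π(0.0371)⁴/32 = 1.86×10^-7 m⁴; J_DE = π(0.0310)⁴/32 = 9.07×10^-8 m⁴.
θ = (T/G)·Σ L_i/J_i = (43.07/44.3×10⁹)·(0.499/4.28×10^-7 + 0.783/5.80×10^-7 + 0.608/1.86×10^-7 + 0.575/9.07×10^-8) = 0.01179 rad.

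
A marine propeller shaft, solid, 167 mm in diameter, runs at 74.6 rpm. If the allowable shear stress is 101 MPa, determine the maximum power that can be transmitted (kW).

J = πd⁴/32 = π(0.167)⁴/32 = 7.636×10^-5 m⁴.
T_max = τ_allow·J/r = 1.01×10^8 × 7.636×10^-5 / 0.0835 = 92360 N·m.
ω = 2π·74.6/60 = 7.812 rad/s, so P_max = T_max·ω = 7.216×10^5 W.

722 kW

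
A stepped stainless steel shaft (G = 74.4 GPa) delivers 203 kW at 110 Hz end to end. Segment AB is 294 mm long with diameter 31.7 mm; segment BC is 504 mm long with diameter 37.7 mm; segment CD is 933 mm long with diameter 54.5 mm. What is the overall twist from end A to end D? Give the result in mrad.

ω = 2π·110 = 691.2 rad/s, so T = P/ω = 203×10³ / 691.2 = 293.7 N·m.
J_AB = π(0.0317)⁴/32 = 9.91×10^-8 m⁴; J_BC = π(0.0377)⁴/32 = 1.98×10^-7 m⁴; J_CD = π(0.0545)⁴/32 = 8.66×10^-7 m⁴.
θ = (T/G)·Σ L_i/J_i = (293.7/74.4×10⁹)·(0.294/9.91×10^-8 + 0.504/1.98×10^-7 + 0.933/8.66×10^-7) = 0.02599 rad.

26.0 mrad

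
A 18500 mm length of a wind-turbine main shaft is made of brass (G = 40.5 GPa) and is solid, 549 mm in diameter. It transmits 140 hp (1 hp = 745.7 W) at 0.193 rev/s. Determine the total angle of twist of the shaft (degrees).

ω = 2π·0.193 = 1.213 rad/s, so T = P/ω = 140×745.7 / 1.213 = 86090 N·m.
J = πd⁴/32 = π(0.549)⁴/32 = 8.918×10^-3 m⁴.
θ = T·L/(G·J) = 86090 × 18.5 / (40.5×10⁹ × 8.918×10^-3) = 4.409×10^-3 rad.

0.253°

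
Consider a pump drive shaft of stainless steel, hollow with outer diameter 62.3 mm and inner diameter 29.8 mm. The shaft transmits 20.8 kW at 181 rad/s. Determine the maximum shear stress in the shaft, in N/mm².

2.55 N/mm²

ω = 181 rad/s, so T = P/ω = 20.8×10³ / 181.0 = 114.9 N·m.
J = π(d_o⁴ − d_i⁴)/32 = π(0.0623⁴ − 0.0298⁴)/32 = 1.402×10^-6 m⁴.
τ_max = T·r/J = 114.9 × 0.0311 / 1.402×10^-6 = 2.554×10^6 Pa.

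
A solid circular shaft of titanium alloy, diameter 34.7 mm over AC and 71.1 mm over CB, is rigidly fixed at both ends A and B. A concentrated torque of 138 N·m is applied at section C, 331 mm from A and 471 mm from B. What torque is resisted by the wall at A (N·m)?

Compatibility: T_A·a/J_AC = T_B·b/J_CB with T_A + T_B = T₀.
J_AC = 1.42×10^-7 m⁴, J_CB = 2.51×10^-6 m⁴, so T_A = T₀·(J_AC/a)/((J_AC/a)+(J_CB/b)) = 10.31 N·m, T_B = 127.7 N·m.

10.3 N·m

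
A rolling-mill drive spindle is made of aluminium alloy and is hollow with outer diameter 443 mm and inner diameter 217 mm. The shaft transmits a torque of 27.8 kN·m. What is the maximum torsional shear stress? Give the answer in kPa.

1730 kPa

J = π(d_o⁴ − d_i⁴)/32 = π(0.443⁴ − 0.217⁴)/32 = 3.563×10^-3 m⁴.
τ_max = T·r/J = 27800 × 0.222 / 3.563×10^-3 = 1.728×10^6 Pa.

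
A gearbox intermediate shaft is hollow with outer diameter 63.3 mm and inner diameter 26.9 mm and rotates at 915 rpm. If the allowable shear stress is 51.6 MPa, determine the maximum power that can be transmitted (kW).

238 kW

J = π(d_o⁴ − d_i⁴)/32 = π(0.0633⁴ − 0.0269⁴)/32 = 1.525×10^-6 m⁴.
T_max = τ_allow·J/r = 5.16×10^7 × 1.525×10^-6 / 0.0316 = 2486 N·m.
ω = 2π·915/60 = 95.82 rad/s, so P_max = T_max·ω = 2.382×10^5 W.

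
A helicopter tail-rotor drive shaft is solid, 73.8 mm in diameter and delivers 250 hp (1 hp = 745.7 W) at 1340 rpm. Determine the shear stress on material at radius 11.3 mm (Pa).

5.15e6 Pa

ω = 2π·1340/60 = 140.3 rad/s, so T = P/ω = 250×745.7 / 140.3 = 1329 N·m.
J = πd⁴/32 = π(0.0738)⁴/32 = 2.912×10^-6 m⁴.
Shear stress varies linearly with radius: τ = T·r/J = 1329 × 0.0113 / 2.912×10^-6 = 5.155×10^6 Pa.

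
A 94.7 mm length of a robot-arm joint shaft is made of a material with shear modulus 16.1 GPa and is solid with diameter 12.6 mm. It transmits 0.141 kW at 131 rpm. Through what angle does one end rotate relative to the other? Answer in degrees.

ω = 2π·131/60 = 13.72 rad/s, so T = P/ω = 0.141×10³ / 13.72 = 10.28 N·m.
J = πd⁴/32 = π(0.0126)⁴/32 = 2.474×10^-9 m⁴.
θ = T·L/(G·J) = 10.28 × 0.0947 / (16.1×10⁹ × 2.474×10^-9) = 0.02443 rad.

1.40°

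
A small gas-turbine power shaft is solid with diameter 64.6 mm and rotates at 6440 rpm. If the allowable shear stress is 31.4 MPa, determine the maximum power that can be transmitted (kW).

1120 kW

J = πd⁴/32 = π(0.0646)⁴/32 = 1.710×10^-6 m⁴.
T_max = τ_allow·J/r = 3.14×10^7 × 1.710×10^-6 / 0.0323 = 1662 N·m.
ω = 2π·6440/60 = 674.4 rad/s, so P_max = T_max·ω = 1.121×10^6 W.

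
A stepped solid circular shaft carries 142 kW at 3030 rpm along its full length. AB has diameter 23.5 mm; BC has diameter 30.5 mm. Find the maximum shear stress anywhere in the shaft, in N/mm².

ω = 2π·3030/60 = 317.3 rad/s, so T = P/ω = 142×10³ / 317.3 = 447.5 N·m.
Under the same torque, τ_max = 16T/(πd³) is largest where d is smallest — segment AB (d = 23.5 mm).
τ_max = 16·447.5/(π·(0.0235)³) = 1.756×10^8 Pa.

176 N/mm²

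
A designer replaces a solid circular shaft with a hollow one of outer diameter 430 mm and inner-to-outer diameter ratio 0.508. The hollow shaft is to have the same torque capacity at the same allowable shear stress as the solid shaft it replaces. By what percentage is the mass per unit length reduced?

22.3 %

Equal τ_max and T ⇒ the solid shaft needs d_s³ = d_o³(1−k⁴), so d_s = 430·(1−0.508⁴)^(1/3) = 420.2 mm.
Area ratio A_h/A_s = d_o²(1−k²)/d_s² = (1−k²)/(1−k⁴)^(2/3) = 0.7768.
Mass saving = 1 − 0.7768 = 22.3 %.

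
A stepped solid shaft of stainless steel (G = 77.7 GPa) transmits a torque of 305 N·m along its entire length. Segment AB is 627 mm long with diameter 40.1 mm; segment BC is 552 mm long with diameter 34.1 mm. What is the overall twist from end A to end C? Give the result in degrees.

J_AB = π(0.0401)⁴/32 = 2.54×10^-7 m⁴; J_BC = π(0.0341)⁴/32 = 1.33×10^-7 m⁴.
θ = (T/G)·Σ L_i/J_i = (305.0/77.7×10⁹)·(0.627/2.54×10^-7 + 0.552/1.33×10^-7) = 0.02602 rad.

1.49°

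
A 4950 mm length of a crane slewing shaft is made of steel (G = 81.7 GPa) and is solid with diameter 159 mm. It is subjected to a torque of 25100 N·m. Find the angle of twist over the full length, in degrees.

1.39°

J = πd⁴/32 = π(0.159)⁴/32 = 6.275×10^-5 m⁴.
θ = T·L/(G·J) = 25100 × 4.95 / (81.7×10⁹ × 6.275×10^-5) = 0.02424 rad.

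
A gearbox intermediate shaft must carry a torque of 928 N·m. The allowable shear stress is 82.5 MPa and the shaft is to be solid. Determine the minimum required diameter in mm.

For a solid shaft τ_max = 16T/(πd³), so d = (16T/(π τ_allow))^(1/3) = (16·928.0/(π·8.25×10^7))^(1/3) = 0.03855 m.

38.5 mm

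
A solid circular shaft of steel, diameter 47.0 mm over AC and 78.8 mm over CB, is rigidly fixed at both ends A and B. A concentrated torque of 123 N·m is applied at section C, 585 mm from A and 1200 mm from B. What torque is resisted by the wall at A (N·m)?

Compatibility: T_A·a/J_AC = T_B·b/J_CB with T_A + T_B = T₀.
J_AC = 4.79×10^-7 m⁴, J_CB = 3.79×10^-6 m⁴, so T_A = T₀·(J_AC/a)/((J_AC/a)+(J_CB/b)) = 25.35 N·m, T_B = 97.65 N·m.

25.4 N·m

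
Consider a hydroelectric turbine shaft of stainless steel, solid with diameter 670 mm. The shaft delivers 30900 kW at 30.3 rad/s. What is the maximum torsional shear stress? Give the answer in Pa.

ω = 30.3 rad/s, so T = P/ω = 30900×10³ / 30.30 = 1.020e6 N·m.
J = πd⁴/32 = π(0.670)⁴/32 = 0.01978 m⁴.
τ_max = T·r/J = 1.020e6 × 0.335 / 0.01978 = 1.727×10^7 Pa.

1.73e7 Pa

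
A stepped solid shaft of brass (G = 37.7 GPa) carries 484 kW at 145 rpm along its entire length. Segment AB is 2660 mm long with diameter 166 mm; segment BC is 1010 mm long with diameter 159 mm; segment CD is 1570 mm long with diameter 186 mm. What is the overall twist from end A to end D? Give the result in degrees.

ω = 2π·145/60 = 15.18 rad/s, so T = P/ω = 484×10³ / 15.18 = 31870 N·m.
J_AB = π(0.166)⁴/32 = 7.45×10^-5 m⁴; J_BC = π(0.159)⁴/32 = 6.27×10^-5 m⁴; J_CD = π(0.186)⁴/32 = 1.18×10^-4 m⁴.
θ = (T/G)·Σ L_i/J_i = (31870/37.7×10⁹)·(2.66/7.45×10^-5 + 1.01/6.27×10^-5 + 1.57/1.18×10^-4) = 0.05507 rad.

3.16°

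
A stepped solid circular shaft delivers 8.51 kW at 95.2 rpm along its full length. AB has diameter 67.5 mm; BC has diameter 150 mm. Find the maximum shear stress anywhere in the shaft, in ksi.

ω = 2π·95.2/60 = 9.969 rad/s, so T = P/ω = 8.51×10³ / 9.969 = 853.6 N·m.
Under the same torque, τ_max = 16T/(πd³) is largest where d is smallest — segment AB (d = 67.5 mm).
τ_max = 16·853.6/(π·(0.0675)³) = 1.414×10^7 Pa.

2.05 ksi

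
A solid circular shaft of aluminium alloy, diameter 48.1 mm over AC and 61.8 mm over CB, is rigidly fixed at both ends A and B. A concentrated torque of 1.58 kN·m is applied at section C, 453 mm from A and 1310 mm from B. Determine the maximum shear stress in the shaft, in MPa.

Compatibility: T_A·a/J_AC = T_B·b/J_CB with T_A + T_B = T₀.
J_AC = 5.26×10^-7 m⁴, J_CB = 1.43×10^-6 m⁴, so T_A = T₀·(J_AC/a)/((J_AC/a)+(J_CB/b)) = 813.5 N·m, T_B = 766.5 N·m.
τ in each portion: τ_AC = 3.72×10^7 Pa, τ_CB = 1.65×10^7 Pa; maximum is in AC.
τ_max = T_AC·r/J = 813.5·0.0241/5.26×10^-7 = 3.723×10^7 Pa.

37.2 MPa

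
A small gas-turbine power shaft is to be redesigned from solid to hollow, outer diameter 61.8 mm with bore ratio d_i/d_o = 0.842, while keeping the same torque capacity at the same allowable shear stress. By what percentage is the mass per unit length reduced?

53.6 %

Equal τ_max and T ⇒ the solid shaft needs d_s³ = d_o³(1−k⁴), so d_s = 61.8·(1−0.842⁴)^(1/3) = 48.96 mm.
Area ratio A_h/A_s = d_o²(1−k²)/d_s² = (1−k²)/(1−k⁴)^(2/3) = 0.4636.
Mass saving = 1 − 0.4636 = 53.6 %.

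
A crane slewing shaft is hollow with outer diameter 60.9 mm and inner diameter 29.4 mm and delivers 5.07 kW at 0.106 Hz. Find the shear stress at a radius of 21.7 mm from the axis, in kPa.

129000 kPa

ω = 2π·0.106 = 0.6660 rad/s, so T = P/ω = 5.07×10³ / 0.6660 = 7612 N·m.
J = π(d_o⁴ − d_i⁴)/32 = π(0.0609⁴ − 0.0294⁴)/32 = 1.277×10^-6 m⁴.
Shear stress varies linearly with radius: τ = T·r/J = 7612 × 0.0217 / 1.277×10^-6 = 1.293×10^8 Pa.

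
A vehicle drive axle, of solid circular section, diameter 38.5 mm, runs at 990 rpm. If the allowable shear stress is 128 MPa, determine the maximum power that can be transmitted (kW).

149 kW

J = πd⁴/32 = π(0.0385)⁴/32 = 2.157×10^-7 m⁴.
T_max = τ_allow·J/r = 1.28×10^8 × 2.157×10^-7 / 0.0192 = 1434 N·m.
ω = 2π·990/60 = 103.7 rad/s, so P_max = T_max·ω = 1.487×10^5 W.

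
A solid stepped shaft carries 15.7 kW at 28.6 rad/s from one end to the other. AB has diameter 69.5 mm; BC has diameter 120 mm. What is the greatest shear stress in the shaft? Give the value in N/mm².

ω = 28.6 rad/s, so T = P/ω = 15.7×10³ / 28.60 = 549.0 N·m.
Under the same torque, τ_max = 16T/(πd³) is largest where d is smallest — segment AB (d = 69.5 mm).
τ_max = 16·549.0/(π·(0.0695)³) = 8.328×10^6 Pa.

8.33 N/mm²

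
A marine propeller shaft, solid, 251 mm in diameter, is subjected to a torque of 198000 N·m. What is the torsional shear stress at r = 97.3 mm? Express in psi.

J = πd⁴/32 = π(0.251)⁴/32 = 3.897×10^-4 m⁴.
Shear stress varies linearly with radius: τ = T·r/J = 198000 × 0.0973 / 3.897×10^-4 = 4.944×10^7 Pa.

7170 psi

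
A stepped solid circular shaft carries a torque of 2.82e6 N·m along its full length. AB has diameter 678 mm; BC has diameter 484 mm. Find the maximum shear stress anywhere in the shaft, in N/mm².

Under the same torque, τ_max = 16T/(πd³) is largest where d is smallest — segment BC (d = 484 mm).
τ_max = 16·2.820e6/(π·(0.484)³) = 1.267×10^8 Pa.

127 N/mm²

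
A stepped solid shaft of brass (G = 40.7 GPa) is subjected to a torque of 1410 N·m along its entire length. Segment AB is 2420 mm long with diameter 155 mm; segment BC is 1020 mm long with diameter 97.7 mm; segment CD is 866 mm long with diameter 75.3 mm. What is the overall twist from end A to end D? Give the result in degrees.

0.856°

J_AB = π(0.155)⁴/32 = 5.67×10^-5 m⁴; J_BC = π(0.0977)⁴/32 = 8.94×10^-6 m⁴; J_CD = π(0.0753)⁴/32 = 3.16×10^-6 m⁴.
θ = (T/G)·Σ L_i/J_i = (1410/40.7×10⁹)·(2.42/5.67×10^-5 + 1.02/8.94×10^-6 + 0.866/3.16×10^-6) = 0.01494 rad.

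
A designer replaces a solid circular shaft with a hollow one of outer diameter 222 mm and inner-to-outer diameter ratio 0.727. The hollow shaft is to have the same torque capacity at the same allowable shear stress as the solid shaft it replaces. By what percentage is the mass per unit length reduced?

Equal τ_max and T ⇒ the solid shaft needs d_s³ = d_o³(1−k⁴), so d_s = 222·(1−0.727⁴)^(1/3) = 199.0 mm.
Area ratio A_h/A_s = d_o²(1−k²)/d_s² = (1−k²)/(1−k⁴)^(2/3) = 0.5865.
Mass saving = 1 − 0.5865 = 41.3 %.

41.3 %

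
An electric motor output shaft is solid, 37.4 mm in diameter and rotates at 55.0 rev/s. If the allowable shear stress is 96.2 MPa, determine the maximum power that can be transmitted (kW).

J = πd⁴/32 = π(0.0374)⁴/32 = 1.921×10^-7 m⁴.
T_max = τ_allow·J/r = 9.62×10^7 × 1.921×10^-7 / 0.0187 = 988.1 N·m.
ω = 2π·55.0 = 345.6 rad/s, so P_max = T_max·ω = 3.415×10^5 W.

341 kW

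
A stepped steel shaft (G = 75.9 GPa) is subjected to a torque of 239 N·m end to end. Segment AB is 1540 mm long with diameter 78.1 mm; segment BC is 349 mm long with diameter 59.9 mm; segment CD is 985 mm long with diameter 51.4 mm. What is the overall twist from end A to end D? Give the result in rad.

0.00672 rad

J_AB = π(0.0781)⁴/32 = 3.65×10^-6 m⁴; J_BC = π(0.0599)⁴/32 = 1.26×10^-6 m⁴; J_CD = π(0.0514)⁴/32 = 6.85×10^-7 m⁴.
θ = (T/G)·Σ L_i/J_i = (239.0/75.9×10⁹)·(1.54/3.65×10^-6 + 0.349/1.26×10^-6 + 0.985/6.85×10^-7) = 6.723×10^-3 rad.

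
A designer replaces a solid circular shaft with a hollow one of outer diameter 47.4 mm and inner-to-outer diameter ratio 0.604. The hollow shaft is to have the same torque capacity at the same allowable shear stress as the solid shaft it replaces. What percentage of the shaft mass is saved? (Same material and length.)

30.1 %

Equal τ_max and T ⇒ the solid shaft needs d_s³ = d_o³(1−k⁴), so d_s = 47.4·(1−0.604⁴)^(1/3) = 45.20 mm.
Area ratio A_h/A_s = d_o²(1−k²)/d_s² = (1−k²)/(1−k⁴)^(2/3) = 0.6986.
Mass saving = 1 − 0.6986 = 30.1 %.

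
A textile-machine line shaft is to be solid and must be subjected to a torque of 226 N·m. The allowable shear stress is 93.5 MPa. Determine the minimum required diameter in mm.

23.1 mm

For a solid shaft τ_max = 16T/(πd³), so d = (16T/(π τ_allow))^(1/3) = (16·226.0/(π·9.35×10^7))^(1/3) = 0.02309 m.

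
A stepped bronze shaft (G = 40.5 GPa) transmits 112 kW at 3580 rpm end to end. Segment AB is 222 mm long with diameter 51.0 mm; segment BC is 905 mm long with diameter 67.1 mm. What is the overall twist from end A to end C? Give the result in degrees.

ω = 2π·3580/60 = 374.9 rad/s, so T = P/ω = 112×10³ / 374.9 = 298.7 N·m.
J_AB = π(0.0510)⁴/32 = 6.64×10^-7 m⁴; J_BC = π(0.0671)⁴/32 = 1.99×10^-6 m⁴.
θ = (T/G)·Σ L_i/J_i = (298.7/40.5×10⁹)·(0.222/6.64×10^-7 + 0.905/1.99×10^-6) = 5.820×10^-3 rad.

0.333°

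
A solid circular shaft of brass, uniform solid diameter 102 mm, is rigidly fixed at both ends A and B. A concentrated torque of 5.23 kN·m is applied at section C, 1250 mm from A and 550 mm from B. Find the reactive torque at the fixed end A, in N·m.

With uniform GJ and both ends fixed, compatibility θ_AC = θ_CB gives T_A·a = T_B·b, together with T_A + T_B = T₀.
T_A = T₀·b/(a+b) = 5230·550/1800 = 1598 N·m; T_B = 3632 N·m.

1600 N·m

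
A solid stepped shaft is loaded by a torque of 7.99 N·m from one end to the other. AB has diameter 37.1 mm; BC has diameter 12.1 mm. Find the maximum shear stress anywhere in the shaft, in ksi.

Under the same torque, τ_max = 16T/(πd³) is largest where d is smallest — segment BC (d = 12.1 mm).
τ_max = 16·7.990/(π·(0.0121)³) = 2.297×10^7 Pa.

3.33 ksi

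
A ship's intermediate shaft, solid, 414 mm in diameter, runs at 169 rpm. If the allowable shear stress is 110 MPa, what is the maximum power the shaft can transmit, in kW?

J = πd⁴/32 = π(0.414)⁴/32 = 2.884×10^-3 m⁴.
T_max = τ_allow·J/r = 1.10×10^8 × 2.884×10^-3 / 0.207 = 1.533e6 N·m.
ω = 2π·169/60 = 17.70 rad/s, so P_max = T_max·ω = 2.712×10^7 W.

27100 kW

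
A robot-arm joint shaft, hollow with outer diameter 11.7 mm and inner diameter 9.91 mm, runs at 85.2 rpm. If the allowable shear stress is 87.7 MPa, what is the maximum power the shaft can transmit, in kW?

J = π(d_o⁴ − d_i⁴)/32 = π(0.0117⁴ − 0.00991⁴)/32 = 8.928×10^-10 m⁴.
T_max = τ_allow·J/r = 8.77×10^7 × 8.928×10^-10 / 0.00585 = 13.38 N·m.
ω = 2π·85.2/60 = 8.922 rad/s, so P_max = T_max·ω = 119.4 W.

0.119 kW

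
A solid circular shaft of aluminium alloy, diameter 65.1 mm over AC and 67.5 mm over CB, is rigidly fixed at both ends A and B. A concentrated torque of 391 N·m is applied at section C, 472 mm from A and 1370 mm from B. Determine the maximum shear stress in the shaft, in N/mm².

Compatibility: T_A·a/J_AC = T_B·b/J_CB with T_A + T_B = T₀.
J_AC = 1.76×10^-6 m⁴, J_CB = 2.04×10^-6 m⁴, so T_A = T₀·(J_AC/a)/((J_AC/a)+(J_CB/b)) = 279.6 N·m, T_B = 111.4 N·m.
τ in each portion: τ_AC = 5.16×10^6 Pa, τ_CB = 1.84×10^6 Pa; maximum is in AC.
τ_max = T_AC·r/J = 279.6·0.0325/1.76×10^-6 = 5.162×10^6 Pa.

5.16 N/mm²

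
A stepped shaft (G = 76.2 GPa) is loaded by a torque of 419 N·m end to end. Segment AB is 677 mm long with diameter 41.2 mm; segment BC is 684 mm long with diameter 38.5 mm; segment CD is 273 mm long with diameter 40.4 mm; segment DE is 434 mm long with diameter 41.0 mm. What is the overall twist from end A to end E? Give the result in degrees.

2.57°

J_AB = π(0.0412)⁴/32 = 2.83×10^-7 m⁴; J_BC = π(0.0385)⁴/32 = 2.16×10^-7 m⁴; J_CD = π(0.0404)⁴/32 = 2.62×10^-7 m⁴; J_DE = π(0.0410)⁴/32 = 2.77×10^-7 m⁴.
θ = (T/G)·Σ L_i/J_i = (419.0/76.2×10⁹)·(0.677/2.83×10^-7 + 0.684/2.16×10^-7 + 0.273/2.62×10^-7 + 0.434/2.77×10^-7) = 0.04494 rad.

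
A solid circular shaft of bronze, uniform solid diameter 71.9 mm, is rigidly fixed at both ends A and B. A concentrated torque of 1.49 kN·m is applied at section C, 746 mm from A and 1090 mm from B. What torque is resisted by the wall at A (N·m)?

With uniform GJ and both ends fixed, compatibility θ_AC = θ_CB gives T_A·a = T_B·b, together with T_A + T_B = T₀.
T_A = T₀·b/(a+b) = 1490·1090/1836 = 884.6 N·m; T_B = 605.4 N·m.

885 N·m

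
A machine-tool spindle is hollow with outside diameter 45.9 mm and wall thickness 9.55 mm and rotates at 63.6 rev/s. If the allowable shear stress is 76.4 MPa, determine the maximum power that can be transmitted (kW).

512 kW

J = π(d_o⁴ − d_i⁴)/32 = π(0.0459⁴ − 0.0268⁴)/32 = 3.851×10^-7 m⁴.
T_max = τ_allow·J/r = 7.64×10^7 × 3.851×10^-7 / 0.0229 = 1282 N·m.
ω = 2π·63.6 = 399.6 rad/s, so P_max = T_max·ω = 5.123×10^5 W.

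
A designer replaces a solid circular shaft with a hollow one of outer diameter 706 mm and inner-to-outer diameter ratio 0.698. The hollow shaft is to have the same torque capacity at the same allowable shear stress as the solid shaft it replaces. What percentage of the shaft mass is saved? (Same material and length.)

38.6 %

Equal τ_max and T ⇒ the solid shaft needs d_s³ = d_o³(1−k⁴), so d_s = 706·(1−0.698⁴)^(1/3) = 645.0 mm.
Area ratio A_h/A_s = d_o²(1−k²)/d_s² = (1−k²)/(1−k⁴)^(2/3) = 0.6143.
Mass saving = 1 − 0.6143 = 38.6 %.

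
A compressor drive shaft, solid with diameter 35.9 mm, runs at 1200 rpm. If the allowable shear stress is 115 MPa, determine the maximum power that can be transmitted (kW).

131 kW

J = πd⁴/32 = π(0.0359)⁴/32 = 1.631×10^-7 m⁴.
T_max = τ_allow·J/r = 1.15×10^8 × 1.631×10^-7 / 0.0180 = 1045 N·m.
ω = 2π·1200/60 = 125.7 rad/s, so P_max = T_max·ω = 1.313×10^5 W.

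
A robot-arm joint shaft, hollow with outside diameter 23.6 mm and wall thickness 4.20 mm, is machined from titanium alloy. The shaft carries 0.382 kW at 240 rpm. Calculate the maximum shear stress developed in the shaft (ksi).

ω = 2π·240/60 = 25.13 rad/s, so T = P/ω = 0.382×10³ / 25.13 = 15.20 N·m.
J = π(d_o⁴ − d_i⁴)/32 = π(0.0236⁴ − 0.0152⁴)/32 = 2.521×10^-8 m⁴.
τ_max = T·r/J = 15.20 × 0.0118 / 2.521×10^-8 = 7.113×10^6 Pa.

1.03 ksi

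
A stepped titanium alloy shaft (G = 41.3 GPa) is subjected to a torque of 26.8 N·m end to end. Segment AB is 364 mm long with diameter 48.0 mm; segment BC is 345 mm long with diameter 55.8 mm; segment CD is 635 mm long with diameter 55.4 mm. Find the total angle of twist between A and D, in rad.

J_AB = π(0.0480)⁴/32 = 5.21×10^-7 m⁴; J_BC = π(0.0558)⁴/32 = 9.52×10^-7 m⁴; J_CD = π(0.0554)⁴/32 = 9.25×10^-7 m⁴.
θ = (T/G)·Σ L_i/J_i = (26.80/41.3×10⁹)·(0.364/5.21×10^-7 + 0.345/9.52×10^-7 + 0.635/9.25×10^-7) = 1.134×10^-3 rad.

0.00113 rad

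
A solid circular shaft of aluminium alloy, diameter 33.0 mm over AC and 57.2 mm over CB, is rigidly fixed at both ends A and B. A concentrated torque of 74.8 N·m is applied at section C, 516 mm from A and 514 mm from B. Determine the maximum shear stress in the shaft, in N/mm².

1.83 N/mm²

Compatibility: T_A·a/J_AC = T_B·b/J_CB with T_A + T_B = T₀.
J_AC = 1.16×10^-7 m⁴, J_CB = 1.05×10^-6 m⁴, so T_A = T₀·(J_AC/a)/((J_AC/a)+(J_CB/b)) = 7.434 N·m, T_B = 67.37 N·m.
τ in each portion: τ_AC = 1.05×10^6 Pa, τ_CB = 1.83×10^6 Pa; maximum is in CB.
τ_max = T_CB·r/J = 67.37·0.0286/1.05×10^-6 = 1.833×10^6 Pa.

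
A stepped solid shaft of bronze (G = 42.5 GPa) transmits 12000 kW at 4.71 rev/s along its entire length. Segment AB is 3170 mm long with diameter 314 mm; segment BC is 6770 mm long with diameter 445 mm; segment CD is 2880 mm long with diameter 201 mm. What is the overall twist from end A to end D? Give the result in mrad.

220 mrad

ω = 2π·4.71 = 29.59 rad/s, so T = P/ω = 12000×10³ / 29.59 = 405500 N·m.
J_AB = π(0.314)⁴/32 = 9.54×10^-4 m⁴; J_BC = π(0.445)⁴/32 = 3.85×10^-3 m⁴; J_CD = π(0.201)⁴/32 = 1.60×10^-4 m⁴.
θ = (T/G)·Σ L_i/J_i = (405500/42.5×10⁹)·(3.17/9.54×10^-4 + 6.77/3.85×10^-3 + 2.88/1.60×10^-4) = 0.2199 rad.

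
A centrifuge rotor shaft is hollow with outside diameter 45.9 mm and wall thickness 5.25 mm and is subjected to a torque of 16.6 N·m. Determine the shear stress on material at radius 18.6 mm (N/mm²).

1.10 N/mm²

J = π(d_o⁴ − d_i⁴)/32 = π(0.0459⁴ − 0.0354⁴)/32 = 2.816×10^-7 m⁴.
Shear stress varies linearly with radius: τ = T·r/J = 16.60 × 0.0186 / 2.816×10^-7 = 1.096×10^6 Pa.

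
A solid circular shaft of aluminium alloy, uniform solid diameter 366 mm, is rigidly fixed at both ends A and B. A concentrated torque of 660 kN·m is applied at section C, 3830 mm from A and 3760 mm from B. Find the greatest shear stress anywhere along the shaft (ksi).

With uniform GJ and both ends fixed, compatibility θ_AC = θ_CB gives T_A·a = T_B·b, together with T_A + T_B = T₀.
T_A = T₀·b/(a+b) = 660000·3760/7590 = 327000 N·m; T_B = 333000 N·m.
τ in each portion: τ_AC = 3.40×10^7 Pa, τ_CB = 3.46×10^7 Pa; maximum is in CB.
τ_max = T_CB·r/J = 333000·0.183/1.76×10^-3 = 3.460×10^7 Pa.

5.02 ksi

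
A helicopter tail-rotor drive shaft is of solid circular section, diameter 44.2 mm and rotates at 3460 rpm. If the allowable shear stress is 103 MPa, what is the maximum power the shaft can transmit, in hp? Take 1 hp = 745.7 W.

J = πd⁴/32 = π(0.0442)⁴/32 = 3.747×10^-7 m⁴.
T_max = τ_allow·J/r = 1.03×10^8 × 3.747×10^-7 / 0.0221 = 1746 N·m.
ω = 2π·3460/60 = 362.3 rad/s, so P_max = T_max·ω = 6.328×10^5 W.

849 hp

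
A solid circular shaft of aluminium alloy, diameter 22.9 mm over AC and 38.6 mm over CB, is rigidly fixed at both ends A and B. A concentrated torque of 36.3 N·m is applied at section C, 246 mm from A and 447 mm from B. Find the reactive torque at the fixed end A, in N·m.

Compatibility: T_A·a/J_AC = T_B·b/J_CB with T_A + T_B = T₀.
J_AC = 2.70×10^-8 m⁴, J_CB = 2.18×10^-7 m⁴, so T_A = T₀·(J_AC/a)/((J_AC/a)+(J_CB/b)) = 6.670 N·m, T_B = 29.63 N·m.

6.67 N·m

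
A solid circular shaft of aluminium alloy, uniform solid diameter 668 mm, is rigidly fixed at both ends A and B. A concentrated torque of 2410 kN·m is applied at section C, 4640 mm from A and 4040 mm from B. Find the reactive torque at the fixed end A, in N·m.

With uniform GJ and both ends fixed, compatibility θ_AC = θ_CB gives T_A·a = T_B·b, together with T_A + T_B = T₀.
T_A = T₀·b/(a+b) = 2.410e6·4040/8680 = 1.122e6 N·m; T_B = 1.288e6 N·m.

1.12e6 N·m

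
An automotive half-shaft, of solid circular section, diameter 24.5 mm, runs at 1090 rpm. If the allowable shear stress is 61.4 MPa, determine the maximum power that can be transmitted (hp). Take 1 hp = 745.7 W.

27.1 hp

J = πd⁴/32 = π(0.0245)⁴/32 = 3.537×10^-8 m⁴.
T_max = τ_allow·J/r = 6.14×10^7 × 3.537×10^-8 / 0.0123 = 177.3 N·m.
ω = 2π·1090/60 = 114.1 rad/s, so P_max = T_max·ω = 2.024×10^4 W.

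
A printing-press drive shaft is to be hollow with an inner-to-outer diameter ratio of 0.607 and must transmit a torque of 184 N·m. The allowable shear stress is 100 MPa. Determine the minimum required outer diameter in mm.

For a hollow shaft with d_i/d_o = 0.607: τ_max = 16T/(π d_o³ (1−k⁴)), so d_o = [16T/(π τ_allow (1−k⁴))]^(1/3) = [16·184.0/(π·1.00×10^8·0.8642)]^(1/3) = 0.02213 m.

22.1 mm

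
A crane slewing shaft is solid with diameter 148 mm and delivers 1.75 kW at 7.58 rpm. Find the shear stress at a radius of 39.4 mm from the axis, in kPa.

ω = 2π·7.58/60 = 0.7938 rad/s, so T = P/ω = 1.75×10³ / 0.7938 = 2205 N·m.
J = πd⁴/32 = π(0.148)⁴/32 = 4.710×10^-5 m⁴.
Shear stress varies linearly with radius: τ = T·r/J = 2205 × 0.0394 / 4.710×10^-5 = 1.844×10^6 Pa.

1840 kPa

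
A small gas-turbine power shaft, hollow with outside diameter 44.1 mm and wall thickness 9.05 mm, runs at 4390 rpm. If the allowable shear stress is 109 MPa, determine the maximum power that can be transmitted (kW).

J = π(d_o⁴ − d_i⁴)/32 = π(0.0441⁴ − 0.0260⁴)/32 = 3.265×10^-7 m⁴.
T_max = τ_allow·J/r = 1.09×10^8 × 3.265×10^-7 / 0.0221 = 1614 N·m.
ω = 2π·4390/60 = 459.7 rad/s, so P_max = T_max·ω = 7.419×10^5 W.

742 kW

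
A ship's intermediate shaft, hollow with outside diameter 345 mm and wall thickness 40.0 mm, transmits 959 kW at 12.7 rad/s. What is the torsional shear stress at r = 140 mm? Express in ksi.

ω = 12.7 rad/s, so T = P/ω = 959×10³ / 12.70 = 75510 N·m.
J = π(d_o⁴ − d_i⁴)/32 = π(0.345⁴ − 0.265⁴)/32 = 9.067×10^-4 m⁴.
Shear stress varies linearly with radius: τ = T·r/J = 75510 × 0.140 / 9.067×10^-4 = 1.166×10^7 Pa.

1.69 ksi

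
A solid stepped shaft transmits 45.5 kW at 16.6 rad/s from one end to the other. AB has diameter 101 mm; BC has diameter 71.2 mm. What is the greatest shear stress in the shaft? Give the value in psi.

ω = 16.6 rad/s, so T = P/ω = 45.5×10³ / 16.60 = 2741 N·m.
Under the same torque, τ_max = 16T/(πd³) is largest where d is smallest — segment BC (d = 71.2 mm).
τ_max = 16·2741/(π·(0.0712)³) = 3.868×10^7 Pa.

5610 psi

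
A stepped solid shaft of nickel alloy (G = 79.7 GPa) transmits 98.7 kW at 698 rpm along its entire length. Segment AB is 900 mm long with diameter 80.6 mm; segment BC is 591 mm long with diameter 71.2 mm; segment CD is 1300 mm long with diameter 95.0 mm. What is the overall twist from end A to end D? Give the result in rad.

0.0104 rad

ω = 2π·698/60 = 73.09 rad/s, so T = P/ω = 98.7×10³ / 73.09 = 1350 N·m.
J_AB = π(0.0806)⁴/32 = 4.14×10^-6 m⁴; J_BC = π(0.0712)⁴/32 = 2.52×10^-6 m⁴; J_CD = π(0.0950)⁴/32 = 8.00×10^-6 m⁴.
θ = (T/G)·Σ L_i/J_i = (1350/79.7×10⁹)·(0.900/4.14×10^-6 + 0.591/2.52×10^-6 + 1.30/8.00×10^-6) = 0.01040 rad.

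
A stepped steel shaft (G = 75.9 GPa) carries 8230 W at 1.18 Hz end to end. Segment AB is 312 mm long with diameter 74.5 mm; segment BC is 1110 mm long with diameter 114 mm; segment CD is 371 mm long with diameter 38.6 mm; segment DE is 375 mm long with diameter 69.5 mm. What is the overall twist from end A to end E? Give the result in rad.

ω = 2π·1.18 = 7.414 rad/s, so T = P/ω = 8230 / 7.414 = 1110 N·m.
J_AB = π(0.0745)⁴/32 = 3.02×10^-6 m⁴; J_BC = π(0.114)⁴/32 = 1.66×10^-5 m⁴; J_CD = π(0.0386)⁴/32 = 2.18×10^-7 m⁴; J_DE = π(0.0695)⁴/32 = 2.29×10^-6 m⁴.
θ = (T/G)·Σ L_i/J_i = (1110/75.9×10⁹)·(0.312/3.02×10^-6 + 1.11/1.66×10^-5 + 0.371/2.18×10^-7 + 0.375/2.29×10^-6) = 0.02978 rad.

0.0298 rad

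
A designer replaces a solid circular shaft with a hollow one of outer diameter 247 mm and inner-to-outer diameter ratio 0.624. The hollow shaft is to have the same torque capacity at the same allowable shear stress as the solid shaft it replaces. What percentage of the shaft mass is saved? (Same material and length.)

31.9 %

Equal τ_max and T ⇒ the solid shaft needs d_s³ = d_o³(1−k⁴), so d_s = 247·(1−0.624⁴)^(1/3) = 233.8 mm.
Area ratio A_h/A_s = d_o²(1−k²)/d_s² = (1−k²)/(1−k⁴)^(2/3) = 0.6814.
Mass saving = 1 − 0.6814 = 31.9 %.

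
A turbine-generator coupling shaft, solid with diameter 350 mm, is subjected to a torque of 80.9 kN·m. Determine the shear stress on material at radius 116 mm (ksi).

0.924 ksi

J = πd⁴/32 = π(0.350)⁴/32 = 1.473×10^-3 m⁴.
Shear stress varies linearly with radius: τ = T·r/J = 80900 × 0.116 / 1.473×10^-3 = 6.370×10^6 Pa.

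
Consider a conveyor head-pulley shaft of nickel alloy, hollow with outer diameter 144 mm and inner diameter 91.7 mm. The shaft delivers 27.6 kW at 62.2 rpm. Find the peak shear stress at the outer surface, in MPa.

8.65 MPa

ω = 2π·62.2/60 = 6.514 rad/s, so T = P/ω = 27.6×10³ / 6.514 = 4237 N·m.
J = π(d_o⁴ − d_i⁴)/32 = π(0.144⁴ − 0.0917⁴)/32 = 3.527×10^-5 m⁴.
τ_max = T·r/J = 4237 × 0.0720 / 3.527×10^-5 = 8.650×10^6 Pa.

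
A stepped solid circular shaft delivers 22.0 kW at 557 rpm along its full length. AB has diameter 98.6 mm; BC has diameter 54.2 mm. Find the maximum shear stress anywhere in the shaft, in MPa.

ω = 2π·557/60 = 58.33 rad/s, so T = P/ω = 22.0×10³ / 58.33 = 377.2 N·m.
Under the same torque, τ_max = 16T/(πd³) is largest where d is smallest — segment BC (d = 54.2 mm).
τ_max = 16·377.2/(π·(0.0542)³) = 1.206×10^7 Pa.

12.1 MPa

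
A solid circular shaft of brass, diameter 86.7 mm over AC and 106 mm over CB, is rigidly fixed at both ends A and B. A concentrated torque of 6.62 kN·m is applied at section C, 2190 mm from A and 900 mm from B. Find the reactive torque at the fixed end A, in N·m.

1030 N·m

Compatibility: T_A·a/J_AC = T_B·b/J_CB with T_A + T_B = T₀.
J_AC = 5.55×10^-6 m⁴, J_CB = 1.24×10^-5 m⁴, so T_A = T₀·(J_AC/a)/((J_AC/a)+(J_CB/b)) = 1028 N·m, T_B = 5592 N·m.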